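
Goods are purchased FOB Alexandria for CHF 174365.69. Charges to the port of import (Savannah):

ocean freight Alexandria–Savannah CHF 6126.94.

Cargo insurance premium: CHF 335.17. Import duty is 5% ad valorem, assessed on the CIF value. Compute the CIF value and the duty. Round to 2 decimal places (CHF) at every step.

CIF value: CHF 180827.80; import duty: CHF 9041.39

CIF = FOB price + freight + insurance
CIF = 174365.69 + 6126.94 + 335.17 = 180827.80
Import duty = 180827.80 × 5% = 9041.39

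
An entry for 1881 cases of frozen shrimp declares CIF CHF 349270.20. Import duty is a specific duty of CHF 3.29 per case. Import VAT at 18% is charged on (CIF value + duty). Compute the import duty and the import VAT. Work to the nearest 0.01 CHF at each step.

Import duty = 1881 × 3.29 = 6188.49
VAT base = CIF + duty = 349270.20 + 6188.49 = 355458.69
Import VAT = 355458.69 × 18% = 63982.56

Import duty: CHF 6188.49; import VAT: CHF 63982.56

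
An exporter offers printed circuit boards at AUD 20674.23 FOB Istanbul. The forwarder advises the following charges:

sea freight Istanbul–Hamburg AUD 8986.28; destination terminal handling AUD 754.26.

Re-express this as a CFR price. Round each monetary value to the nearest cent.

CFR price: AUD 29660.51

Not relevant to the conversion: destination terminal — on the buyer under both terms; not part of either seller's price.
From FOB to CFR, the seller additionally bears: freight.
CFR price = 20674.23 + 8986.28 = 29660.51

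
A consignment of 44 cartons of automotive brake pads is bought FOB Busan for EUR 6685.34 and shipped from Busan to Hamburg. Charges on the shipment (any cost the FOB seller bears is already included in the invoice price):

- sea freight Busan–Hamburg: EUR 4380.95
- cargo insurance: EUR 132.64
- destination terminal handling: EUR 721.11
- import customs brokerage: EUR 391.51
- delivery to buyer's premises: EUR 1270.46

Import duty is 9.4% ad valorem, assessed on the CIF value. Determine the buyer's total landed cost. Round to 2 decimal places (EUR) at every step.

Total landed cost: EUR 14634.71

FOB: the seller bears costs until goods are on board at the origin port; the buyer bears freight, insurance and all costs thereafter.
CIF value = FOB price + freight + insurance = 6685.34 + 4380.95 + 132.64 = 11198.93
Import duty = 11198.93 × 9.4% = 1052.70
Buyer bears: freight 4380.95 + insurance 132.64 + destination terminal 721.11 + brokerage 391.51 + delivery 1270.46 + duty 1052.70 = 7949.37
Landed cost = invoice 6685.34 + 7949.37 = 14634.71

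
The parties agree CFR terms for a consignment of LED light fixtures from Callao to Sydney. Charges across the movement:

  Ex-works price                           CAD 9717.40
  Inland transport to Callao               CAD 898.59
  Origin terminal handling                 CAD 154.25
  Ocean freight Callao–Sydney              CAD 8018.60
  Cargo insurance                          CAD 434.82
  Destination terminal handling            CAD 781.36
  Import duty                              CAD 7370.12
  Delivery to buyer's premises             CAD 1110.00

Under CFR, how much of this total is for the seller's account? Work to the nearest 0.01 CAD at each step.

Seller's account: CAD 18788.84

CFR: the seller pays costs through ocean freight to the destination port, but not insurance.
Seller's account: goods 9717.40 + inland to port 898.59 + origin terminal 154.25 + freight 8018.60 = 18788.84
Buyer's account: insurance 434.82 + destination terminal 781.36 + duty 7370.12 + delivery 1110.00 = 9696.30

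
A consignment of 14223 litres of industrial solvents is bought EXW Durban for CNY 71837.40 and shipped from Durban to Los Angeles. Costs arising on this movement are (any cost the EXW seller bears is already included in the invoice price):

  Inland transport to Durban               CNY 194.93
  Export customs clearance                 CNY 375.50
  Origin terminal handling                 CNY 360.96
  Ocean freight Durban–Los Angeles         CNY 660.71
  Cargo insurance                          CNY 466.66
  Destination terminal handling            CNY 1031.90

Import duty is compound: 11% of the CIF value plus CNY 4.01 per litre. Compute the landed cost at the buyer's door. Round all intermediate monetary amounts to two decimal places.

Total landed cost: CNY 140090.87

EXW: the seller makes goods available at their premises; the buyer bears all onward costs.
CIF value = EXW price + inland to port + export clearance + origin terminal + freight + insurance = 71837.40 + 194.93 + 375.50 + 360.96 + 660.71 + 466.66 = 73896.16
Ad valorem component: 73896.16 × 11% = 8128.58
Specific component: 14223 × 4.01 = 57034.23
Import duty = 8128.58 + 57034.23 = 65162.81
Buyer bears: inland to port 194.93 + export clearance 375.50 + origin terminal 360.96 + freight 660.71 + insurance 466.66 + destination terminal 1031.90 + duty 65162.81 = 68253.47
Landed cost = invoice 71837.40 + 68253.47 = 140090.87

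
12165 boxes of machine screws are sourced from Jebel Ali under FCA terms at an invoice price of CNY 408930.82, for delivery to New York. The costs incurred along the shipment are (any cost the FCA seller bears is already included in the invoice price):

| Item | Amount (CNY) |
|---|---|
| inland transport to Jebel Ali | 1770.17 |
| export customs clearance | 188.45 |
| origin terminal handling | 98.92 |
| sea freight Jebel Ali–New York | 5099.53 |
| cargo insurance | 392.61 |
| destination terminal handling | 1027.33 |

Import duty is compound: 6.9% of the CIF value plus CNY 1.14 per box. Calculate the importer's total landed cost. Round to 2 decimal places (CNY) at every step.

FCA: the seller delivers export-cleared goods to the carrier; the buyer bears costs from that point.
Already in the invoice (seller's account under FCA): inland to port, export clearance — exclude.
CIF value = FCA price + origin terminal + freight + insurance = 408930.82 + 98.92 + 5099.53 + 392.61 = 414521.88
Ad valorem component: 414521.88 × 6.9% = 28602.01
Specific component: 12165 × 1.14 = 13868.10
Import duty = 28602.01 + 13868.10 = 42470.11
Buyer bears: origin terminal 98.92 + freight 5099.53 + insurance 392.61 + destination terminal 1027.33 + duty 42470.11 = 49088.50
Landed cost = invoice 408930.82 + 49088.50 = 458019.32

Total landed cost: CNY 458019.32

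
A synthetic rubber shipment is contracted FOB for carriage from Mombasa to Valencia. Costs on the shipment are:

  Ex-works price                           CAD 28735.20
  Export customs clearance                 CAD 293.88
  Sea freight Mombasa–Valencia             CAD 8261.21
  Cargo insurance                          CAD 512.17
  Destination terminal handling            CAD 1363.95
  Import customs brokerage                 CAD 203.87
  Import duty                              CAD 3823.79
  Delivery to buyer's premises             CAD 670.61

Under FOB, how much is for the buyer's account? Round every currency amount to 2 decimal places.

FOB: the seller bears costs until goods are on board at the origin port; the buyer bears freight, insurance and all costs thereafter.
Seller's account: goods 28735.20 + export clearance 293.88 = 29029.08
Buyer's account: freight 8261.21 + insurance 512.17 + destination terminal 1363.95 + brokerage 203.87 + duty 3823.79 + delivery 670.61 = 14835.60

Buyer's account: CAD 14835.60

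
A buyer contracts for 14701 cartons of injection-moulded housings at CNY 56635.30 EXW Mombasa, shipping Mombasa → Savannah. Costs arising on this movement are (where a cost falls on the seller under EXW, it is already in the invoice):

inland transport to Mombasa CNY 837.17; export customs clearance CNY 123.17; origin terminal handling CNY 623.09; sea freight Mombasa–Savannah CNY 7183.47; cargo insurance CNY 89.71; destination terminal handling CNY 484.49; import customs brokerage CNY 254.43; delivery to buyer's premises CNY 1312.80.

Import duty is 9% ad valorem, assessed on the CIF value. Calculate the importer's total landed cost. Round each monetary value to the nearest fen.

EXW: the seller makes goods available at their premises; the buyer bears all onward costs.
CIF value = EXW price + inland to port + export clearance + origin terminal + freight + insurance = 56635.30 + 837.17 + 123.17 + 623.09 + 7183.47 + 89.71 = 65491.91
Import duty = 65491.91 × 9% = 5894.27
Buyer bears: inland to port 837.17 + export clearance 123.17 + origin terminal 623.09 + freight 7183.47 + insurance 89.71 + destination terminal 484.49 + brokerage 254.43 + delivery 1312.80 + duty 5894.27 = 16802.60
Landed cost = invoice 56635.30 + 16802.60 = 73437.90

Total landed cost: CNY 73437.90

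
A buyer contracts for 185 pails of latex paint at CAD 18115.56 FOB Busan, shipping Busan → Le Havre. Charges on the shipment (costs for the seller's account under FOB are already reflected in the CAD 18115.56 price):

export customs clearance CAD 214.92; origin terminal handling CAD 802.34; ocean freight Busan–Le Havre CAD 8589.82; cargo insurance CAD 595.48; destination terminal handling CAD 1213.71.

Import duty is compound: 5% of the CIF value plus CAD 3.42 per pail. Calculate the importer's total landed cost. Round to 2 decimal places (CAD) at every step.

Total landed cost: CAD 30512.31

FOB: the seller bears costs until goods are on board at the origin port; the buyer bears freight, insurance and all costs thereafter.
Already in the invoice (seller's account under FOB): export clearance, origin terminal — exclude.
CIF value = FOB price + freight + insurance = 18115.56 + 8589.82 + 595.48 = 27300.86
Ad valorem component: 27300.86 × 5% = 1365.04
Specific component: 185 × 3.42 = 632.70
Import duty = 1365.04 + 632.70 = 1997.74
Buyer bears: freight 8589.82 + insurance 595.48 + destination terminal 1213.71 + duty 1997.74 = 12396.75
Landed cost = invoice 18115.56 + 12396.75 = 30512.31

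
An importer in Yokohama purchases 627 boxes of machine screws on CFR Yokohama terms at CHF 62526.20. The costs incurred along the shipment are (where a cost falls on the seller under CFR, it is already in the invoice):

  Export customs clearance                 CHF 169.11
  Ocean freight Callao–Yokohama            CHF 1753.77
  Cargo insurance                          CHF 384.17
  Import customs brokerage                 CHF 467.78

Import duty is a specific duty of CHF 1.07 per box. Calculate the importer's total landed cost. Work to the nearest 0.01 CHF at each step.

Total landed cost: CHF 64049.04

CFR: the seller pays costs through ocean freight to the destination port, but not insurance.
Already in the invoice (seller's account under CFR): export clearance, freight — exclude.
CIF value = CFR price + insurance = 62526.20 + 384.17 = 62910.37
Import duty = 627 × 1.07 = 670.89
Buyer bears: insurance 384.17 + brokerage 467.78 + duty 670.89 = 1522.84
Landed cost = invoice 62526.20 + 1522.84 = 64049.04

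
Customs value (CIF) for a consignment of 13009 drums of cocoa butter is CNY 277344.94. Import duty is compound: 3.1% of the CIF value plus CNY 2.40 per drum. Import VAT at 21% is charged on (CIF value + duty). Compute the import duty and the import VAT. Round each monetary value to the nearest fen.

Ad valorem component: 277344.94 × 3.1% = 8597.69
Specific component: 13009 × 2.40 = 31221.60
Import duty = 8597.69 + 31221.60 = 39819.29
VAT base = CIF + duty = 277344.94 + 39819.29 = 317164.23
Import VAT = 317164.23 × 21% = 66604.49

Import duty: CNY 39819.29; import VAT: CNY 66604.49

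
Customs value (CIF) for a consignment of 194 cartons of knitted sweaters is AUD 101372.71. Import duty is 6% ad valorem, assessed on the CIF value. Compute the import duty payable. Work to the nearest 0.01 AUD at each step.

Import duty = 101372.71 × 6% = 6082.36

Import duty: AUD 6082.36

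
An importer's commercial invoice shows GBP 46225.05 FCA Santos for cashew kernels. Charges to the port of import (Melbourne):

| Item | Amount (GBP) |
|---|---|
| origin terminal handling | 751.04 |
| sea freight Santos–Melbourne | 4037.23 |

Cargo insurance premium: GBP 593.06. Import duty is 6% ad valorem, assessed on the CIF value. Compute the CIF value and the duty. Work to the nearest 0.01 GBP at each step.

CIF value: GBP 51606.38; import duty: GBP 3096.38

CIF = FCA price + pre-shipment costs + freight + insurance
CIF = 46225.05 + 751.04 + 4037.23 + 593.06 = 51606.38
Import duty = 51606.38 × 6% = 3096.38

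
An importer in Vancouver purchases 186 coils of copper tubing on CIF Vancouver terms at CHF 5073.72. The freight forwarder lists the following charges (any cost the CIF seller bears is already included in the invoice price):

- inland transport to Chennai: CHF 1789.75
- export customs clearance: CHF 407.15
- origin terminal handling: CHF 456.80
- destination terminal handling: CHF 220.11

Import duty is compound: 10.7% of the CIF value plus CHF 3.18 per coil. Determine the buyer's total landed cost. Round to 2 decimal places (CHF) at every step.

CIF: the seller pays costs through ocean freight and marine insurance to the destination port.
Already in the invoice (seller's account under CIF): inland to port, export clearance, origin terminal — exclude.
The CIF price already equals the CIF value: 5073.72
Ad valorem component: 5073.72 × 10.7% = 542.89
Specific component: 186 × 3.18 = 591.48
Import duty = 542.89 + 591.48 = 1134.37
Buyer bears: destination terminal 220.11 + duty 1134.37 = 1354.48
Landed cost = invoice 5073.72 + 1354.48 = 6428.20

Total landed cost: CHF 6428.20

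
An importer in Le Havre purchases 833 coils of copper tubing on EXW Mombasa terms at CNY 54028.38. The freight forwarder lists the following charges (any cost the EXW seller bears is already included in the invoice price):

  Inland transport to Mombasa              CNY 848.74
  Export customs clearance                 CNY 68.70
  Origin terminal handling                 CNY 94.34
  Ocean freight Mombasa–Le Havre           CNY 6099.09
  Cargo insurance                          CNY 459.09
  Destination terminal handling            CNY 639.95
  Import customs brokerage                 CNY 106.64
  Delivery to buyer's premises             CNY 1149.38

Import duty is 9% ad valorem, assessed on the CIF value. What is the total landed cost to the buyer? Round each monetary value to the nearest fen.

EXW: the seller makes goods available at their premises; the buyer bears all onward costs.
CIF value = EXW price + inland to port + export clearance + origin terminal + freight + insurance = 54028.38 + 848.74 + 68.70 + 94.34 + 6099.09 + 459.09 = 61598.34
Import duty = 61598.34 × 9% = 5543.85
Buyer bears: inland to port 848.74 + export clearance 68.70 + origin terminal 94.34 + freight 6099.09 + insurance 459.09 + destination terminal 639.95 + brokerage 106.64 + delivery 1149.38 + duty 5543.85 = 15009.78
Landed cost = invoice 54028.38 + 15009.78 = 69038.16

Total landed cost: CNY 69038.16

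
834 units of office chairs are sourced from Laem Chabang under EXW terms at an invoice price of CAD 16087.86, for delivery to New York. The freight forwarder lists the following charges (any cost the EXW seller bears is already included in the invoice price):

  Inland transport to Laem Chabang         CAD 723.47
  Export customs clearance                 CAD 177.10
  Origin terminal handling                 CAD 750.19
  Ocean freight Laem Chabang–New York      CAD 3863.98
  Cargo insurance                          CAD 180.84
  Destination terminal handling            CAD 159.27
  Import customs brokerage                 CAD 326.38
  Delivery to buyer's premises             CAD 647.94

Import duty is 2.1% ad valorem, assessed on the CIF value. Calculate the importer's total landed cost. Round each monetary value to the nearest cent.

EXW: the seller makes goods available at their premises; the buyer bears all onward costs.
CIF value = EXW price + inland to port + export clearance + origin terminal + freight + insurance = 16087.86 + 723.47 + 177.10 + 750.19 + 3863.98 + 180.84 = 21783.44
Import duty = 21783.44 × 2.1% = 457.45
Buyer bears: inland to port 723.47 + export clearance 177.10 + origin terminal 750.19 + freight 3863.98 + insurance 180.84 + destination terminal 159.27 + brokerage 326.38 + delivery 647.94 + duty 457.45 = 7286.62
Landed cost = invoice 16087.86 + 7286.62 = 23374.48

Total landed cost: CAD 23374.48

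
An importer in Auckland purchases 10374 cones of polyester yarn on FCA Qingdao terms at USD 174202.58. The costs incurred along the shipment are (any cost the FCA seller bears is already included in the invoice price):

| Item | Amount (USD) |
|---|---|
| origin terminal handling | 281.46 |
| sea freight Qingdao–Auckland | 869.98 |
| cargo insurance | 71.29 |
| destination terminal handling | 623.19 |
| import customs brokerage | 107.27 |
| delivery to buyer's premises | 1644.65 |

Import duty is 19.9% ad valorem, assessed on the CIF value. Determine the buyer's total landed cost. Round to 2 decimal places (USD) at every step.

Total landed cost: USD 212710.06

FCA: the seller delivers export-cleared goods to the carrier; the buyer bears costs from that point.
CIF value = FCA price + origin terminal + freight + insurance = 174202.58 + 281.46 + 869.98 + 71.29 = 175425.31
Import duty = 175425.31 × 19.9% = 34909.64
Buyer bears: origin terminal 281.46 + freight 869.98 + insurance 71.29 + destination terminal 623.19 + brokerage 107.27 + delivery 1644.65 + duty 34909.64 = 38507.48
Landed cost = invoice 174202.58 + 38507.48 = 212710.06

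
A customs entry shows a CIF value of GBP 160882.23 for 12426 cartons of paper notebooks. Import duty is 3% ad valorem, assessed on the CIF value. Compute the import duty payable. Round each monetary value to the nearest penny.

Import duty: GBP 4826.47

Import duty = 160882.23 × 3% = 4826.47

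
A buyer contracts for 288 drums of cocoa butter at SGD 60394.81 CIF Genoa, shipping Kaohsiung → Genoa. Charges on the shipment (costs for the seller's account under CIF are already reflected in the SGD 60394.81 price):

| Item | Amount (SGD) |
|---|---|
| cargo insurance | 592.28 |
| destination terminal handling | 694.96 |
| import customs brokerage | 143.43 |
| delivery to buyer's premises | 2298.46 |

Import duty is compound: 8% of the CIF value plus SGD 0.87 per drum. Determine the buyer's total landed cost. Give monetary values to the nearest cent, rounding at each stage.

CIF: the seller pays costs through ocean freight and marine insurance to the destination port.
Already in the invoice (seller's account under CIF): insurance — exclude.
The CIF price already equals the CIF value: 60394.81
Ad valorem component: 60394.81 × 8% = 4831.58
Specific component: 288 × 0.87 = 250.56
Import duty = 4831.58 + 250.56 = 5082.14
Buyer bears: destination terminal 694.96 + brokerage 143.43 + delivery 2298.46 + duty 5082.14 = 8218.99
Landed cost = invoice 60394.81 + 8218.99 = 68613.80

Total landed cost: SGD 68613.80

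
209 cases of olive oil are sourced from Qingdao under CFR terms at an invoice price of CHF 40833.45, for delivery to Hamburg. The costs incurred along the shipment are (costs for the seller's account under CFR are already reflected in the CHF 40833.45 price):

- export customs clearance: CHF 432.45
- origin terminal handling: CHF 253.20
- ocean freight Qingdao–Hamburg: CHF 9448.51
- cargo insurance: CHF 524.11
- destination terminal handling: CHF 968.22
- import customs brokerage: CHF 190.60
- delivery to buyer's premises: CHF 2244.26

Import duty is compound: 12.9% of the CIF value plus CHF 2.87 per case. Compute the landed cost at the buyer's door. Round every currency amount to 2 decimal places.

Total landed cost: CHF 50695.60

CFR: the seller pays costs through ocean freight to the destination port, but not insurance.
Already in the invoice (seller's account under CFR): export clearance, origin terminal, freight — exclude.
CIF value = CFR price + insurance = 40833.45 + 524.11 = 41357.56
Ad valorem component: 41357.56 × 12.9% = 5335.13
Specific component: 209 × 2.87 = 599.83
Import duty = 5335.13 + 599.83 = 5934.96
Buyer bears: insurance 524.11 + destination terminal 968.22 + brokerage 190.60 + delivery 2244.26 + duty 5934.96 = 9862.15
Landed cost = invoice 40833.45 + 9862.15 = 50695.60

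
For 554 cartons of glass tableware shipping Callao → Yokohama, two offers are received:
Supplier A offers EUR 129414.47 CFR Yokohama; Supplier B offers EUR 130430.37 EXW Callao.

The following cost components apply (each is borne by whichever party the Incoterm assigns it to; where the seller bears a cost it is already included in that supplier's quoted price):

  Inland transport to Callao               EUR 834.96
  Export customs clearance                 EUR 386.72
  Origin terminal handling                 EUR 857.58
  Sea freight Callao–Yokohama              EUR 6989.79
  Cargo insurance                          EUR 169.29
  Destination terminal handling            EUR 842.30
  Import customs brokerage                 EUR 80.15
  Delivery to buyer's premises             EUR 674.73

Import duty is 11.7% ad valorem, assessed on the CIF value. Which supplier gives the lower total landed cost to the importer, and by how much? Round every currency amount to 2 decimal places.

Supplier A is cheaper by EUR 11264.89

Supplier A (CFR):
CIF value = CFR price + insurance = 129414.47 + 169.29 = 129583.76
Import duty = 129583.76 × 11.7% = 15161.30
Buyer bears (A): 169.29 + 842.30 + 80.15 + 674.73 = 1766.47
Landed cost (A) = invoice 129414.47 + 1766.47 + duty 15161.30 = 146342.24
Supplier B (EXW):
CIF value = EXW price + inland to port + export clearance + origin terminal + freight + insurance = 130430.37 + 834.96 + 386.72 + 857.58 + 6989.79 + 169.29 = 139668.71
Import duty = 139668.71 × 11.7% = 16341.24
Buyer bears (B): 834.96 + 386.72 + 857.58 + 6989.79 + 169.29 + 842.30 + 80.15 + 674.73 = 10835.52
Landed cost (B) = invoice 130430.37 + 10835.52 + duty 16341.24 = 157607.13
Difference = |146342.24 − 157607.13| = 11264.89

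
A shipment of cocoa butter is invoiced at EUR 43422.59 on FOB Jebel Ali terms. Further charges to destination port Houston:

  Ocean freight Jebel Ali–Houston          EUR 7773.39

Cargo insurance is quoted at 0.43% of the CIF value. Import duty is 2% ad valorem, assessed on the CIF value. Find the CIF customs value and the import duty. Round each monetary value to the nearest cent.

CIF value: EUR 51417.07; import duty: EUR 1028.34

Let C be the CIF value. C = FOB price + freight + 0.43% × C
C − 0.43% × C = 43422.59 + 7773.39
0.9957 × C = 51195.98
C = 51195.98 / 0.9957 = 51417.07
Insurance premium = 0.43% × 51417.07 = 221.09
Import duty = 51417.07 × 2% = 1028.34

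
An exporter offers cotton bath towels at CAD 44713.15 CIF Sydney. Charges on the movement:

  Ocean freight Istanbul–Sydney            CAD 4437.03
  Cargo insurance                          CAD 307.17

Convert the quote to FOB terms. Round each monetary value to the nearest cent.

From CIF to FOB, the seller no longer bears: freight, insurance.
FOB price = 44713.15 − 4437.03 − 307.17 = 39968.95

FOB price: CAD 39968.95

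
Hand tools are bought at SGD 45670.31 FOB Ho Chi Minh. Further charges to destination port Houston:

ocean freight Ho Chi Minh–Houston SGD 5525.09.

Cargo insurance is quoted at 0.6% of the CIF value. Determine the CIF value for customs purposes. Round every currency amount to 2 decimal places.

Let C be the CIF value. C = FOB price + freight + 0.6% × C
C − 0.6% × C = 45670.31 + 5525.09
0.994 × C = 51195.40
C = 51195.40 / 0.994 = 51504.43
Insurance premium = 0.6% × 51504.43 = 309.03

CIF value: SGD 51504.43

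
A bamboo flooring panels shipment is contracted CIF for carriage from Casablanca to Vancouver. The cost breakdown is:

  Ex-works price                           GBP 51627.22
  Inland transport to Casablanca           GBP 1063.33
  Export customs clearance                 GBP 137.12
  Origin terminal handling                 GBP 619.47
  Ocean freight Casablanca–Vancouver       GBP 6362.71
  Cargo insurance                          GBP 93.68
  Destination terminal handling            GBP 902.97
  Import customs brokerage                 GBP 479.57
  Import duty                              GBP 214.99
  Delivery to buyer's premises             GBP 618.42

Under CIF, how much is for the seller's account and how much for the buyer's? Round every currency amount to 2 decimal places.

CIF: the seller pays costs through ocean freight and marine insurance to the destination port.
Seller's account: goods 51627.22 + inland to port 1063.33 + export clearance 137.12 + origin terminal 619.47 + freight 6362.71 + insurance 93.68 = 59903.53
Buyer's account: destination terminal 902.97 + brokerage 479.57 + duty 214.99 + delivery 618.42 = 2215.95

Seller: GBP 59903.53; buyer: GBP 2215.95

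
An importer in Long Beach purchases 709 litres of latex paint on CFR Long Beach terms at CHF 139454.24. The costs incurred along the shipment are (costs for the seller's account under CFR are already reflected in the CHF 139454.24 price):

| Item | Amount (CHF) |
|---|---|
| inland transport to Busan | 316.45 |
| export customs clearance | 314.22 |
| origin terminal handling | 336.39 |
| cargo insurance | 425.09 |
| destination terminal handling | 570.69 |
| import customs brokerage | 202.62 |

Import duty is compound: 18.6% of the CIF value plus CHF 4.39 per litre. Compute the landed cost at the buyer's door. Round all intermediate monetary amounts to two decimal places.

CFR: the seller pays costs through ocean freight to the destination port, but not insurance.
Already in the invoice (seller's account under CFR): inland to port, export clearance, origin terminal — exclude.
CIF value = CFR price + insurance = 139454.24 + 425.09 = 139879.33
Ad valorem component: 139879.33 × 18.6% = 26017.56
Specific component: 709 × 4.39 = 3112.51
Import duty = 26017.56 + 3112.51 = 29130.07
Buyer bears: insurance 425.09 + destination terminal 570.69 + brokerage 202.62 + duty 29130.07 = 30328.47
Landed cost = invoice 139454.24 + 30328.47 = 169782.71

Total landed cost: CHF 169782.71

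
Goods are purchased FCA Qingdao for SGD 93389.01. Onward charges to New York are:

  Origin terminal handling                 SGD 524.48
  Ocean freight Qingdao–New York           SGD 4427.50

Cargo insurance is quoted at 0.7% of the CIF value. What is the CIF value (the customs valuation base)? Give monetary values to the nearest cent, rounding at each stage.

Let C be the CIF value. C = FCA price + pre-shipment costs + freight + 0.7% × C
C − 0.7% × C = 93389.01 + 524.48 + 4427.50
0.993 × C = 98340.99
C = 98340.99 / 0.993 = 99034.23
Insurance premium = 0.7% × 99034.23 = 693.24

CIF value: SGD 99034.23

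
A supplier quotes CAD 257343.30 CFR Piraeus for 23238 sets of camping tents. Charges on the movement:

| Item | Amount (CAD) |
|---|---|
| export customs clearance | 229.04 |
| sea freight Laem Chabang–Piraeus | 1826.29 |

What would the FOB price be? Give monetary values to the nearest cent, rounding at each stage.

Not relevant to the conversion: export clearance — on the seller under both CFR and FOB; already in the CFR price and stays in the FOB price.
From CFR to FOB, the seller no longer bears: freight.
FOB price = 257343.30 − 1826.29 = 255517.01

FOB price: CAD 255517.01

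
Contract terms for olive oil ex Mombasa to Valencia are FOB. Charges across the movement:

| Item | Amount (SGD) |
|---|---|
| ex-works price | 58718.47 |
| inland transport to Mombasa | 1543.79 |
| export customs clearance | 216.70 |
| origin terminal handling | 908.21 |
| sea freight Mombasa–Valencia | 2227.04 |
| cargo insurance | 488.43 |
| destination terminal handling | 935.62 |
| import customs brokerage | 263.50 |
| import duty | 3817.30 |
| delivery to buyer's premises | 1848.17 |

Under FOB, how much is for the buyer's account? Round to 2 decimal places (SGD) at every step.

FOB: the seller bears costs until goods are on board at the origin port; the buyer bears freight, insurance and all costs thereafter.
Seller's account: goods 58718.47 + inland to port 1543.79 + export clearance 216.70 + origin terminal 908.21 = 61387.17
Buyer's account: freight 2227.04 + insurance 488.43 + destination terminal 935.62 + brokerage 263.50 + duty 3817.30 + delivery 1848.17 = 9580.06

Buyer's account: SGD 9580.06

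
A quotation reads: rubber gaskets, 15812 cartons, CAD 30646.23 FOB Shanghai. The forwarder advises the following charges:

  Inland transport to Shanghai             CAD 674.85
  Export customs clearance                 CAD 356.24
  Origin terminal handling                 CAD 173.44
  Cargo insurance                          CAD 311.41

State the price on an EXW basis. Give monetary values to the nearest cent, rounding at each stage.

EXW price: CAD 29441.70

Not relevant to the conversion: insurance — on the buyer under both terms; not part of either seller's price.
From FOB to EXW, the seller no longer bears: inland to port, export clearance, origin terminal.
EXW price = 30646.23 − 674.85 − 356.24 − 173.44 = 29441.70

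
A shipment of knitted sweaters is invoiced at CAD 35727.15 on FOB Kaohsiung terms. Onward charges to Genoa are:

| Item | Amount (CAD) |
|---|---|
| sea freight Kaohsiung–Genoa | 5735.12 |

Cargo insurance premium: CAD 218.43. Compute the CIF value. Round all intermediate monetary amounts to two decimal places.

CIF = FOB price + freight + insurance
CIF = 35727.15 + 5735.12 + 218.43 = 41680.70

CIF value: CAD 41680.70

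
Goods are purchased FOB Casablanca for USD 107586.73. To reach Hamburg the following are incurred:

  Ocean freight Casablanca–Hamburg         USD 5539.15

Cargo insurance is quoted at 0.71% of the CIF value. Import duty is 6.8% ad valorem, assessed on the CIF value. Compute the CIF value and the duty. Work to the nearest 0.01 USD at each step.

Let C be the CIF value. C = FOB price + freight + 0.71% × C
C − 0.71% × C = 107586.73 + 5539.15
0.9929 × C = 113125.88
C = 113125.88 / 0.9929 = 113934.82
Insurance premium = 0.71% × 113934.82 = 808.94
Import duty = 113934.82 × 6.8% = 7747.57

CIF value: USD 113934.82; import duty: USD 7747.57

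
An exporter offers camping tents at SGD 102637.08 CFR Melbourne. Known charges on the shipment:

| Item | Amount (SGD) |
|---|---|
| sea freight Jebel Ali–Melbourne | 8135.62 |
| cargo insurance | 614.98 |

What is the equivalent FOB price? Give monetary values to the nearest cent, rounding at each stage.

FOB price: SGD 94501.46

Not relevant to the conversion: insurance — on the buyer under both terms; not part of either seller's price.
From CFR to FOB, the seller no longer bears: freight.
FOB price = 102637.08 − 8135.62 = 94501.46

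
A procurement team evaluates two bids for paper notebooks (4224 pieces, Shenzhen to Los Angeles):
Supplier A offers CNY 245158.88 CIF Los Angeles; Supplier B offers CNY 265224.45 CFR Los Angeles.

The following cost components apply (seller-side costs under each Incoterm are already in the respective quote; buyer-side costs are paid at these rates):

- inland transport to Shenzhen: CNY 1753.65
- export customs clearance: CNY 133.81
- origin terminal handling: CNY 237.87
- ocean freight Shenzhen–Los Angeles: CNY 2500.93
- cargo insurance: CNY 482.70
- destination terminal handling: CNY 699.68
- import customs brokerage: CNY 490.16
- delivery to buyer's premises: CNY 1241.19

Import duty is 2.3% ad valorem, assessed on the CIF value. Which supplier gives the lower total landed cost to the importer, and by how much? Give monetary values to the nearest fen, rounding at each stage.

Supplier A is cheaper by CNY 21020.88

Supplier A (CIF):
The CIF price already equals the CIF value: 245158.88
Import duty = 245158.88 × 2.3% = 5638.65
Buyer bears (A): 699.68 + 490.16 + 1241.19 = 2431.03
Landed cost (A) = invoice 245158.88 + 2431.03 + duty 5638.65 = 253228.56
Supplier B (CFR):
CIF value = CFR price + insurance = 265224.45 + 482.70 = 265707.15
Import duty = 265707.15 × 2.3% = 6111.26
Buyer bears (B): 482.70 + 699.68 + 490.16 + 1241.19 = 2913.73
Landed cost (B) = invoice 265224.45 + 2913.73 + duty 6111.26 = 274249.44
Difference = |253228.56 − 274249.44| = 21020.88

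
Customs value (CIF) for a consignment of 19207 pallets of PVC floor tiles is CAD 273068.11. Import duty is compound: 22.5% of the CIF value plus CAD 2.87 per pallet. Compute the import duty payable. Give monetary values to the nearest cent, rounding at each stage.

Ad valorem component: 273068.11 × 22.5% = 61440.32
Specific component: 19207 × 2.87 = 55124.09
Import duty = 61440.32 + 55124.09 = 116564.41

Import duty: CAD 116564.41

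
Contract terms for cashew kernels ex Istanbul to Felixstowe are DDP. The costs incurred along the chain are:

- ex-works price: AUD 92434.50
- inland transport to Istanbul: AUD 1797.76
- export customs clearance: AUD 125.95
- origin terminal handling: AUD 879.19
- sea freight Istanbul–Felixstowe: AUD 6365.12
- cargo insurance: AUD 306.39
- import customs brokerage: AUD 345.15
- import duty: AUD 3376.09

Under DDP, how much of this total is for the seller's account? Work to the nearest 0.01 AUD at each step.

DDP: the seller bears all costs including import duty.
Seller's account: goods 92434.50 + inland to port 1797.76 + export clearance 125.95 + origin terminal 879.19 + freight 6365.12 + insurance 306.39 + brokerage 345.15 + duty 3376.09 = 105630.15
Buyer's account: 0.00

Seller's account: AUD 105630.15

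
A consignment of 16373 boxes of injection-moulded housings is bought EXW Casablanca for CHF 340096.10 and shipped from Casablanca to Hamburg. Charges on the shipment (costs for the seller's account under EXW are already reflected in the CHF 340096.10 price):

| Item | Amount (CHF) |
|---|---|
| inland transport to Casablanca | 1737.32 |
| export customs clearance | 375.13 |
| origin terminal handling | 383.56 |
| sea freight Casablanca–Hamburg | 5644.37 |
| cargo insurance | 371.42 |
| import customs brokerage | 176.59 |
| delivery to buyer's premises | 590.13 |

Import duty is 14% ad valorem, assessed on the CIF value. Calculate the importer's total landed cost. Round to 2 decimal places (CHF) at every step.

Total landed cost: CHF 398179.73

EXW: the seller makes goods available at their premises; the buyer bears all onward costs.
CIF value = EXW price + inland to port + export clearance + origin terminal + freight + insurance = 340096.10 + 1737.32 + 375.13 + 383.56 + 5644.37 + 371.42 = 348607.90
Import duty = 348607.90 × 14% = 48805.11
Buyer bears: inland to port 1737.32 + export clearance 375.13 + origin terminal 383.56 + freight 5644.37 + insurance 371.42 + brokerage 176.59 + delivery 590.13 + duty 48805.11 = 58083.63
Landed cost = invoice 340096.10 + 58083.63 = 398179.73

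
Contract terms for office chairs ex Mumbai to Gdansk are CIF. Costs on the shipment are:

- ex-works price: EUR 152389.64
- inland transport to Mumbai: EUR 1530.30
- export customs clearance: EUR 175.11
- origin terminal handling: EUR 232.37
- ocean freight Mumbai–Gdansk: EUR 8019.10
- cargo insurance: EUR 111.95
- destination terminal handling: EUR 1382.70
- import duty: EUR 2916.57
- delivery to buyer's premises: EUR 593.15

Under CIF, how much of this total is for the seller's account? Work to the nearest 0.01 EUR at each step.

CIF: the seller pays costs through ocean freight and marine insurance to the destination port.
Seller's account: goods 152389.64 + inland to port 1530.30 + export clearance 175.11 + origin terminal 232.37 + freight 8019.10 + insurance 111.95 = 162458.47
Buyer's account: destination terminal 1382.70 + duty 2916.57 + delivery 593.15 = 4892.42

Seller's account: EUR 162458.47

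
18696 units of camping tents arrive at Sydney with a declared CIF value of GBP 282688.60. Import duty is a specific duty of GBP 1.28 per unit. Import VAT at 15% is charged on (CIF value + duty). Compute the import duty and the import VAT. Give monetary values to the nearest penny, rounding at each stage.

Import duty = 18696 × 1.28 = 23930.88
VAT base = CIF + duty = 282688.60 + 23930.88 = 306619.48
Import VAT = 306619.48 × 15% = 45992.92

Import duty: GBP 23930.88; import VAT: GBP 45992.92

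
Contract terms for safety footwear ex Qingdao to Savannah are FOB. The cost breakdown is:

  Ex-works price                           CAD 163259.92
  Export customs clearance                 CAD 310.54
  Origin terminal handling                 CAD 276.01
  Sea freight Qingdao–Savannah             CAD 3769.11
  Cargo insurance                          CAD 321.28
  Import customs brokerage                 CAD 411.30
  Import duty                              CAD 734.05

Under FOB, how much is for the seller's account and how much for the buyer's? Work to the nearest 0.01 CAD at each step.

Seller: CAD 163846.47; buyer: CAD 5235.74

FOB: the seller bears costs until goods are on board at the origin port; the buyer bears freight, insurance and all costs thereafter.
Seller's account: goods 163259.92 + export clearance 310.54 + origin terminal 276.01 = 163846.47
Buyer's account: freight 3769.11 + insurance 321.28 + brokerage 411.30 + duty 734.05 = 5235.74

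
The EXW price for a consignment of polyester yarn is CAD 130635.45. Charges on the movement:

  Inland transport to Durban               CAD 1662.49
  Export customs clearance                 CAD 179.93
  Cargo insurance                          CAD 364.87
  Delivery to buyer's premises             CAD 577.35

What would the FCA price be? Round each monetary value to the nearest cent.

FCA price: CAD 132477.87

Not relevant to the conversion: delivery, insurance — on the buyer under both terms; not part of either seller's price.
From EXW to FCA, the seller additionally bears: inland to port, export clearance.
FCA price = 130635.45 + 1662.49 + 179.93 = 132477.87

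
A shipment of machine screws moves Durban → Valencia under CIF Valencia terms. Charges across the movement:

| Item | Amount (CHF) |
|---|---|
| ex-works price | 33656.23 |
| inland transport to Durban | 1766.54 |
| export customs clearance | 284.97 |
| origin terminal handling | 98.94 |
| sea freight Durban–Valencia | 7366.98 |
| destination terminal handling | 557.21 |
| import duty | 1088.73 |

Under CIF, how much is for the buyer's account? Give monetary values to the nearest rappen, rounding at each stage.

Buyer's account: CHF 1645.94

CIF: the seller pays costs through ocean freight and marine insurance to the destination port.
Seller's account: goods 33656.23 + inland to port 1766.54 + export clearance 284.97 + origin terminal 98.94 + freight 7366.98 = 43173.66
Buyer's account: destination terminal 557.21 + duty 1088.73 = 1645.94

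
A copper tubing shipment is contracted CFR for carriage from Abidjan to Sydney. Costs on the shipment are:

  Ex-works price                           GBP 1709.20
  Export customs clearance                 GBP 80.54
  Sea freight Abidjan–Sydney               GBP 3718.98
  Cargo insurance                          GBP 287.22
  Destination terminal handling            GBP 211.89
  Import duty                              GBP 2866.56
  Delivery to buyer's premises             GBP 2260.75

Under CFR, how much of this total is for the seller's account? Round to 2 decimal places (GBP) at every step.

CFR: the seller pays costs through ocean freight to the destination port, but not insurance.
Seller's account: goods 1709.20 + export clearance 80.54 + freight 3718.98 = 5508.72
Buyer's account: insurance 287.22 + destination terminal 211.89 + duty 2866.56 + delivery 2260.75 = 5626.42

Seller's account: GBP 5508.72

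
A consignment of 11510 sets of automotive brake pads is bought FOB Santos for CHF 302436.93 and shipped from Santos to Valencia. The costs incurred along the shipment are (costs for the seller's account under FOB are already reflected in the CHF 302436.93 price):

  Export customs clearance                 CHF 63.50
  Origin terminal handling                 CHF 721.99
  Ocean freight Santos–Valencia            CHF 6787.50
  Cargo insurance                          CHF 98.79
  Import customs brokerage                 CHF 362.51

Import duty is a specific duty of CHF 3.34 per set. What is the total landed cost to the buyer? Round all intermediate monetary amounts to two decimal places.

Total landed cost: CHF 348129.13

FOB: the seller bears costs until goods are on board at the origin port; the buyer bears freight, insurance and all costs thereafter.
Already in the invoice (seller's account under FOB): export clearance, origin terminal — exclude.
CIF value = FOB price + freight + insurance = 302436.93 + 6787.50 + 98.79 = 309323.22
Import duty = 11510 × 3.34 = 38443.40
Buyer bears: freight 6787.50 + insurance 98.79 + brokerage 362.51 + duty 38443.40 = 45692.20
Landed cost = invoice 302436.93 + 45692.20 = 348129.13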